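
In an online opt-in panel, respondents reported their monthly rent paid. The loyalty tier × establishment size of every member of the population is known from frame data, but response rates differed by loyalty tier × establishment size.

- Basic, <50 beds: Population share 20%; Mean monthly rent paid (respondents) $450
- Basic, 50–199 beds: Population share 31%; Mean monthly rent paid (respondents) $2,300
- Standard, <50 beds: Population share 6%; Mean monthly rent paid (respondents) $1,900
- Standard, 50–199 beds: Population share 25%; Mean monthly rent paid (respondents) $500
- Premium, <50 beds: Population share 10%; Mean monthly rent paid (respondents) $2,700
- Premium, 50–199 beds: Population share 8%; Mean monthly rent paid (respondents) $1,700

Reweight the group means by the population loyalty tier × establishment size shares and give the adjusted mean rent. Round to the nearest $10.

Reweight to the known loyalty tier × establishment size distribution:
  Basic, <50 beds: 0.2 × 450 = 90
  Basic, 50–199 beds: 0.31 × 2300 = 713
  Standard, <50 beds: 0.06 × 1900 = 114
  Standard, 50–199 beds: 0.25 × 500 = 125
  Premium, <50 beds: 0.1 × 2700 = 270
  Premium, 50–199 beds: 0.08 × 1700 = 136
Post-stratified estimate = 1448 → $1,450.

$1,450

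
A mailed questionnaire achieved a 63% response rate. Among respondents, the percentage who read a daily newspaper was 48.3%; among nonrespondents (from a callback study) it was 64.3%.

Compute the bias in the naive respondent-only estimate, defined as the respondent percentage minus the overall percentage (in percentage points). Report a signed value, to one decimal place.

Nonresponse fraction = 1 − 0.63 = 0.37.
Bias = (nonresponse fraction) × (respondent percentage − nonrespondent percentage)
     = 0.37 × (48.3 − 64.3) = 0.37 × -16 = -5.92.

-5.9 percentage points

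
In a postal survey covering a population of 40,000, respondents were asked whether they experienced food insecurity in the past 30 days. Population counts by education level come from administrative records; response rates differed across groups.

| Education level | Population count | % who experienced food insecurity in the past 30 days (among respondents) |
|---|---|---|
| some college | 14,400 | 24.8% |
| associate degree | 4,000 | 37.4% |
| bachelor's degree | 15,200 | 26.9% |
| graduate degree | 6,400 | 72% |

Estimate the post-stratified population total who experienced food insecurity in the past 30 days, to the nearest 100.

13,800

Apply each group's respondent rate to its population count:
  some college: 14,400 × 24.8% = 3571.2
  associate degree: 4,000 × 37.4% = 1496
  bachelor's degree: 15,200 × 26.9% = 4088.8
  graduate degree: 6,400 × 72% = 4608
Estimated total = 13,764 → 13,800.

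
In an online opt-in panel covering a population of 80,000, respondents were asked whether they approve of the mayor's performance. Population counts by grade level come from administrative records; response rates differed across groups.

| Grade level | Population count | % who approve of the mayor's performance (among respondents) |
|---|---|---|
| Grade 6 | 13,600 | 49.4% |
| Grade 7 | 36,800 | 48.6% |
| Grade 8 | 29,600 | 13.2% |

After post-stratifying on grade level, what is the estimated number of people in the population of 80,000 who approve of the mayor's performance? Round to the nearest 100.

Estimated count per cell = population count × respondent percentage:
  Grade 6: 13,600 × 49.4% = 6718.4
  Grade 7: 36,800 × 48.6% = 17884.8
  Grade 8: 29,600 × 13.2% = 3907.2
Estimated total = 28510.4 → 28,500.

28,500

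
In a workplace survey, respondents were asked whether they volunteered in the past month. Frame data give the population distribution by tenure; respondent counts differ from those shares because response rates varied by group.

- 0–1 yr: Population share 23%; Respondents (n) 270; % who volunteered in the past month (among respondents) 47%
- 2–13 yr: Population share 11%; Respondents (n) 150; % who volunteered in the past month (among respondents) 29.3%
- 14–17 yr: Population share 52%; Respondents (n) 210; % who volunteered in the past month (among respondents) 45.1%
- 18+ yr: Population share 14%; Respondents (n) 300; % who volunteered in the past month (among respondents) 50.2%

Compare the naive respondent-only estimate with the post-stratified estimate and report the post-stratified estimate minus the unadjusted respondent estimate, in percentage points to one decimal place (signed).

Naive respondent-only estimate (weights = respondent counts):
  (270/930)×47 + (150/930)×29.3 + (210/930)×45.1 + (300/930)×50.2 = 44.7484%
Reweighting by population tenure shares:
  0.23×47 + 0.11×29.3 + 0.52×45.1 + 0.14×50.2 = 44.513%
Difference = 44.513 − 44.7484 = -0.2354 pp.

-0.2 percentage points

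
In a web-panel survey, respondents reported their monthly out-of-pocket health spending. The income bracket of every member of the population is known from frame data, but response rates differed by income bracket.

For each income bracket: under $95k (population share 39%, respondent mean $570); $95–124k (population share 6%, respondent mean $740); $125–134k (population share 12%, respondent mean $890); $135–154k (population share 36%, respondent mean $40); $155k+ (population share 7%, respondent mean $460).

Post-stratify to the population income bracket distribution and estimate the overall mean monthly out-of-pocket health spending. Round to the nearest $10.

Reweight to the known income bracket distribution:
  under $95k: 0.39 × 570 = 222.3
  $95–124k: 0.06 × 740 = 44.4
  $125–134k: 0.12 × 890 = 106.8
  $135–154k: 0.36 × 40 = 14.4
  $155k+: 0.07 × 460 = 32.2
Post-stratified estimate = 420.1 → $420.

$420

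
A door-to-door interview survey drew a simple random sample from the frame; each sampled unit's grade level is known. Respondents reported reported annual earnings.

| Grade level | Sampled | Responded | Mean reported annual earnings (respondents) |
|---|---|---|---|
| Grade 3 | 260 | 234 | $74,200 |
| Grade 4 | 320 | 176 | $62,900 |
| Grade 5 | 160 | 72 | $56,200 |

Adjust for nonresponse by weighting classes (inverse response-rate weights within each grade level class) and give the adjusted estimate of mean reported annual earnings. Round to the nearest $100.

$65,400

Response rates by class: Grade 3 234/260 = 90%, Grade 4 176/320 = 55%, Grade 5 72/160 = 45%.
Inverse-response-rate weighting restores each class to its sampled count, so class totals weight by n_sampled:
  Grade 3: 260 × 74,200 = 19,292,000
  Grade 4: 320 × 62,900 = 20,128,000
  Grade 5: 160 × 56,200 = 8,992,000
Adjusted estimate = 48,412,000 / 740 = 65421.6 → $65,400.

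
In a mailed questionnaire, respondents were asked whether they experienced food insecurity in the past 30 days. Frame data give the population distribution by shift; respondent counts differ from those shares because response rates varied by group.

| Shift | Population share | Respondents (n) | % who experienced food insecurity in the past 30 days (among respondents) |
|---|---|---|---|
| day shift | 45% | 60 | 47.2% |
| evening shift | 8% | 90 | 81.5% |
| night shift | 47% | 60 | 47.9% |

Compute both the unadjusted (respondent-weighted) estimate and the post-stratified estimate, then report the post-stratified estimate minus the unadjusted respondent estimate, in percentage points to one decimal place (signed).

Naive respondent-only estimate (weights = respondent counts):
  (60/210)×47.2 + (90/210)×81.5 + (60/210)×47.9 = 62.1%
Post-stratified estimate weights by population shares:
  0.45×47.2 + 0.08×81.5 + 0.47×47.9 = 50.273%
Difference = 50.273 − 62.1 = -11.827 pp.

-11.8 percentage points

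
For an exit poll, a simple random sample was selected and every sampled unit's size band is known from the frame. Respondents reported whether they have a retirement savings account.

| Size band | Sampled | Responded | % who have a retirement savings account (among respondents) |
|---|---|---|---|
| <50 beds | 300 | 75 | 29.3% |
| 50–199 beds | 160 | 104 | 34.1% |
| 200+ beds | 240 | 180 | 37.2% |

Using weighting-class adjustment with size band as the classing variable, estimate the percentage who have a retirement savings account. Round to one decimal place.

Response rates by class: <50 beds 75/300 = 25%, 50–199 beds 104/160 = 65%, 200+ beds 180/240 = 75%.
Inverse-response-rate weighting restores each class to its sampled count, so class totals weight by n_sampled:
  <50 beds: 300 × 29.3 = 8790
  50–199 beds: 160 × 34.1 = 5456
  200+ beds: 240 × 37.2 = 8928
Adjusted estimate = 23,174 / 700 = 33.1057 → 33.1%.

33.1%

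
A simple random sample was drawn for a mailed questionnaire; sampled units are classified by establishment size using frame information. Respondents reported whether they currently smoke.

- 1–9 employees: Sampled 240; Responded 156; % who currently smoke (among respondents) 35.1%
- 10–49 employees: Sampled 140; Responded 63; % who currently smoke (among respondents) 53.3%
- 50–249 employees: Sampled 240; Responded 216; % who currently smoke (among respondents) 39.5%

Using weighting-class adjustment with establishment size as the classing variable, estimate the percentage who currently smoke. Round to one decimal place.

40.9%

Response rates by class: 1–9 employees 156/240 = 65%, 10–49 employees 63/140 = 45%, 50–249 employees 216/240 = 90%.
Inverse-response-rate weighting restores each class to its sampled count, so class totals weight by n_sampled:
  1–9 employees: 240 × 35.1 = 8424
  10–49 employees: 140 × 53.3 = 7462
  50–249 employees: 240 × 39.5 = 9480
Adjusted estimate = 25,366 / 620 = 40.9129 → 40.9%.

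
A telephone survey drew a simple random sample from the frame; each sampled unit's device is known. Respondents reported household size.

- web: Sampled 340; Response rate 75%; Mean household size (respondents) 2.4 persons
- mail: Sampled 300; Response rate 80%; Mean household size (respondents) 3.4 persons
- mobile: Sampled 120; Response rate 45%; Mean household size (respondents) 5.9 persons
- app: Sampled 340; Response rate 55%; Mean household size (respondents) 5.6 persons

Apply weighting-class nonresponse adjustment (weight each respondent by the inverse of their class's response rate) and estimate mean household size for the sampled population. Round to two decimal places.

4.04

Weighting each respondent by the inverse class response rate inflates each class back to its sampled size, so the class weight is n_sampled:
  web: 340 × 2.4 = 816
  mail: 300 × 3.4 = 1020
  mobile: 120 × 5.9 = 708
  app: 340 × 5.6 = 1904
Adjusted estimate = 4448 / 1,100 = 4.04364 → 4.04.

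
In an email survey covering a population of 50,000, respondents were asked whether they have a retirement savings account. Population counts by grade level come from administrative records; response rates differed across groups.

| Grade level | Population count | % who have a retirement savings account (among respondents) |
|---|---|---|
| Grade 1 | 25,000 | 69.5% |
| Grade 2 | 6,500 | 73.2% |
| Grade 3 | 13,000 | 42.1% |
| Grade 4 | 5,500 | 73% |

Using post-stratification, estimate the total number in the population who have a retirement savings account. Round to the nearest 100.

Apply each group's respondent rate to its population count:
  Grade 1: 25,000 × 69.5% = 17,375
  Grade 2: 6,500 × 73.2% = 4758
  Grade 3: 13,000 × 42.1% = 5473
  Grade 4: 5,500 × 73% = 4015
Estimated total = 31,621 → 31,600.

31,600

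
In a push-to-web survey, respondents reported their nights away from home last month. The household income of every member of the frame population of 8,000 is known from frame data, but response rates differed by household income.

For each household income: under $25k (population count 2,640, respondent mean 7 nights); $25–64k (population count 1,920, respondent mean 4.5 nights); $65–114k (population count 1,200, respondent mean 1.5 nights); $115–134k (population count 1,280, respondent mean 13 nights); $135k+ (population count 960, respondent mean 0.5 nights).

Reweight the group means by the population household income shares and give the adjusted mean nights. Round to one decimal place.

5.8

Weight each group's respondent value by its population share:
  under $25k: (2,640/8,000) × 7 = 2.31
  $25–64k: (1,920/8,000) × 4.5 = 1.08
  $65–114k: (1,200/8,000) × 1.5 = 0.225
  $115–134k: (1,280/8,000) × 13 = 2.08
  $135k+: (960/8,000) × 0.5 = 0.06
Post-stratified estimate = 5.755 → 5.8.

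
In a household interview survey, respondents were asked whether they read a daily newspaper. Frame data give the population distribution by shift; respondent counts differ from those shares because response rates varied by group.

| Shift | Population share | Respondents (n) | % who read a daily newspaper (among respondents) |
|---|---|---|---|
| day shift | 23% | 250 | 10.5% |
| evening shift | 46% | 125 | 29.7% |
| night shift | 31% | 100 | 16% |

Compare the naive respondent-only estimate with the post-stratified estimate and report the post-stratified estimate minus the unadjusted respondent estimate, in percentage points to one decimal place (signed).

+4.3 percentage points

Naive respondent-only estimate (weights = respondent counts):
  (250/475)×10.5 + (125/475)×29.7 + (100/475)×16 = 16.7105%
Post-stratified estimate weights by population shares:
  0.23×10.5 + 0.46×29.7 + 0.31×16 = 21.037%
Difference = 21.037 − 16.7105 = 4.3265 pp.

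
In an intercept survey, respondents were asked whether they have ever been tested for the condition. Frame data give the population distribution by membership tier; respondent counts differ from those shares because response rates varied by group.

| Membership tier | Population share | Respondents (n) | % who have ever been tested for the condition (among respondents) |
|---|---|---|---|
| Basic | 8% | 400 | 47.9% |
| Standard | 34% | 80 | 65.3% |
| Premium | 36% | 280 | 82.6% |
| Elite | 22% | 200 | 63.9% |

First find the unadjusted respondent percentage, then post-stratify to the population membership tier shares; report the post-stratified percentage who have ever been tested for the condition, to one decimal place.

Naive respondent-only estimate (weights = respondent counts):
  (400/960)×47.9 + (80/960)×65.3 + (280/960)×82.6 + (200/960)×63.9 = 62.8042%
Post-stratifying to population shares instead:
  0.08×47.9 + 0.34×65.3 + 0.36×82.6 + 0.22×63.9 = 69.828%

69.8%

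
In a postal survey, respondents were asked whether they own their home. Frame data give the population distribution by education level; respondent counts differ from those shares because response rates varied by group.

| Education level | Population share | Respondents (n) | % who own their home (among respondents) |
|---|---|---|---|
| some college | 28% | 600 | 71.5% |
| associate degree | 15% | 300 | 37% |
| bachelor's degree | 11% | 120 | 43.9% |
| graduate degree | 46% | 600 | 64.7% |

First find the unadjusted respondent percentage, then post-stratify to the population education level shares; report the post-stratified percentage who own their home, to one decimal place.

Unadjusted (pooled respondent) estimate weights by respondent counts:
  (600/1620)×71.5 + (300/1620)×37 + (120/1620)×43.9 + (600/1620)×64.7 = 60.5481%
Reweighting by population education level shares:
  0.28×71.5 + 0.15×37 + 0.11×43.9 + 0.46×64.7 = 60.161%

60.2%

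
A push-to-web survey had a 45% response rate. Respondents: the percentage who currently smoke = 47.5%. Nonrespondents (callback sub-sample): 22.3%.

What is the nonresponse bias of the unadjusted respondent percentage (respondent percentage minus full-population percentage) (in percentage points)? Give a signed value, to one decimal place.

+13.9 percentage points

Nonresponse fraction = 1 − 0.45 = 0.55.
Bias = (nonresponse fraction) × (respondent percentage − nonrespondent percentage)
     = 0.55 × (47.5 − 22.3) = 0.55 × 25.2 = 13.86.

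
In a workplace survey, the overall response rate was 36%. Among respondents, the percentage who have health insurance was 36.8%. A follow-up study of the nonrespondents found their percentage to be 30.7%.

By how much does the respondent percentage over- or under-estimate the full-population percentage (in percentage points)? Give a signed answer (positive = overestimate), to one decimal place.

+3.9 percentage points

Nonresponse fraction = 1 − 0.36 = 0.64.
Bias = (nonresponse fraction) × (respondent percentage − nonrespondent percentage)
     = 0.64 × (36.8 − 30.7) = 0.64 × 6.1 = 3.904.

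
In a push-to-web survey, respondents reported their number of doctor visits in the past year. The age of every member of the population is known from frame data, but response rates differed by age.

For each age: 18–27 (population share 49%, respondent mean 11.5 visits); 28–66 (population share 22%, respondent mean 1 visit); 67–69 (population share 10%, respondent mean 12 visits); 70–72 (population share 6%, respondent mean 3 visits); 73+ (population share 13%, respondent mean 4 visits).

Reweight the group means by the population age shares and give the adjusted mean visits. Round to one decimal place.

Each cell contributes population-share × respondent value:
  18–27: 0.49 × 11.5 = 5.635
  28–66: 0.22 × 1 = 0.22
  67–69: 0.1 × 12 = 1.2
  70–72: 0.06 × 3 = 0.18
  73+: 0.13 × 4 = 0.52
Post-stratified estimate = 7.755 → 7.8.

7.8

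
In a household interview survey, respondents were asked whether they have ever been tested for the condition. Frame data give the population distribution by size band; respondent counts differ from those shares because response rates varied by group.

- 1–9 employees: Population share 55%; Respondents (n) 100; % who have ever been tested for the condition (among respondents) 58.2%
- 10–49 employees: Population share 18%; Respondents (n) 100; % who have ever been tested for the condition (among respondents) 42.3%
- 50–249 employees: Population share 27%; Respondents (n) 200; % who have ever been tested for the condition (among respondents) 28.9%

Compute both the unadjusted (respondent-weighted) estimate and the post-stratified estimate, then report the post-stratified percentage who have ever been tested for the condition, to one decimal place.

Unadjusted (pooled respondent) estimate weights by respondent counts:
  (100/400)×58.2 + (100/400)×42.3 + (200/400)×28.9 = 39.575%
Reweighting by population size band shares:
  0.55×58.2 + 0.18×42.3 + 0.27×28.9 = 47.427%

47.4%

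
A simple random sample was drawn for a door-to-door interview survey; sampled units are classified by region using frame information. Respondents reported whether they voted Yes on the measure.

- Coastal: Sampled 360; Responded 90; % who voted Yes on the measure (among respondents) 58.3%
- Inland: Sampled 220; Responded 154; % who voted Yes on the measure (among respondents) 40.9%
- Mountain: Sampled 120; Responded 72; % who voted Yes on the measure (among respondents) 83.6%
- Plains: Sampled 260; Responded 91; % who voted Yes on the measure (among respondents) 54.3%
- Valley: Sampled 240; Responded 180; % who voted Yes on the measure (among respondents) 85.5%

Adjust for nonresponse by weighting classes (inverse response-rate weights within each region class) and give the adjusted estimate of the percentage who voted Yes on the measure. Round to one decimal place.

Class response rates: Coastal 90/360 = 25%, Inland 154/220 = 70%, Mountain 72/120 = 60%, Plains 91/260 = 35%, Valley 180/240 = 75%.
With weight = n_sampled/n_responded per class, the weighted class total is n_sampled:
  Coastal: 360 × 58.3 = 20,988
  Inland: 220 × 40.9 = 8998
  Mountain: 120 × 83.6 = 10,032
  Plains: 260 × 54.3 = 14,118
  Valley: 240 × 85.5 = 20,520
Adjusted estimate = 74,656 / 1,200 = 62.2133 → 62.2%.

62.2%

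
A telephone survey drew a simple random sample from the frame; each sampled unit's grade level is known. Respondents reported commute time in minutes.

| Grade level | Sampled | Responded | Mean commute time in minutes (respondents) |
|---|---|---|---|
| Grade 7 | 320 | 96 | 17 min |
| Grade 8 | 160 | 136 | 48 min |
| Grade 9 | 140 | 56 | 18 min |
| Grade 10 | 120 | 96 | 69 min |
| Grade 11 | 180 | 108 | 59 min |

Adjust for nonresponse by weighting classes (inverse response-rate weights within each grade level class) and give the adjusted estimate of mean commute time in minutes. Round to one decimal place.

37.5

Response rates by class: Grade 7 96/320 = 30%, Grade 8 136/160 = 85%, Grade 9 56/140 = 40%, Grade 10 96/120 = 80%, Grade 11 108/180 = 60%.
Weighting each respondent by the inverse class response rate inflates each class back to its sampled size, so the class weight is n_sampled:
  Grade 7: 320 × 17 = 5440
  Grade 8: 160 × 48 = 7680
  Grade 9: 140 × 18 = 2520
  Grade 10: 120 × 69 = 8280
  Grade 11: 180 × 59 = 10,620
Adjusted estimate = 34,540 / 920 = 37.5435 → 37.5.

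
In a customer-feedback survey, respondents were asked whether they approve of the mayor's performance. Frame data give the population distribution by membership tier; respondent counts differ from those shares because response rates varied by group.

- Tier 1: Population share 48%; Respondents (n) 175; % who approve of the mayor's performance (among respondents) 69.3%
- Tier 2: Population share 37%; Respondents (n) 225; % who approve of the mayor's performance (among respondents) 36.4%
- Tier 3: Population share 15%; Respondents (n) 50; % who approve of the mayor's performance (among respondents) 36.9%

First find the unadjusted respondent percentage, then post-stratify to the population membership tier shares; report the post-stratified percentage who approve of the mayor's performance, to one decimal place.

Unadjusted (pooled respondent) estimate weights by respondent counts:
  (175/450)×69.3 + (225/450)×36.4 + (50/450)×36.9 = 49.25%
Post-stratifying to population shares instead:
  0.48×69.3 + 0.37×36.4 + 0.15×36.9 = 52.267%

52.3%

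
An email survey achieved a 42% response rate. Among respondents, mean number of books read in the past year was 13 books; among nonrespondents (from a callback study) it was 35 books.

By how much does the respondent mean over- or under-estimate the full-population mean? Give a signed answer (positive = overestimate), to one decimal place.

Nonresponse fraction = 1 − 0.42 = 0.58.
Bias = (nonresponse fraction) × (respondent mean − nonrespondent mean)
     = 0.58 × (13 − 35) = 0.58 × -22 = -12.76.

-12.8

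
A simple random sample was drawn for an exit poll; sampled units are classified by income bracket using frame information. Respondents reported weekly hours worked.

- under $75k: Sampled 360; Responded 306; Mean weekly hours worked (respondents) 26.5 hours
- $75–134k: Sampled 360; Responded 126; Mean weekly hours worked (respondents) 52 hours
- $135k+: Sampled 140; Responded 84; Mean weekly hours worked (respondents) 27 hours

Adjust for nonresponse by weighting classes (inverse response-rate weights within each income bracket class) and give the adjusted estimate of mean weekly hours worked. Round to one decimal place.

Class response rates: under $75k 306/360 = 85%, $75–134k 126/360 = 35%, $135k+ 84/140 = 60%.
Weighting each respondent by the inverse class response rate inflates each class back to its sampled size, so the class weight is n_sampled:
  under $75k: 360 × 26.5 = 9540
  $75–134k: 360 × 52 = 18,720
  $135k+: 140 × 27 = 3780
Adjusted estimate = 32,040 / 860 = 37.2558 → 37.3.

37.3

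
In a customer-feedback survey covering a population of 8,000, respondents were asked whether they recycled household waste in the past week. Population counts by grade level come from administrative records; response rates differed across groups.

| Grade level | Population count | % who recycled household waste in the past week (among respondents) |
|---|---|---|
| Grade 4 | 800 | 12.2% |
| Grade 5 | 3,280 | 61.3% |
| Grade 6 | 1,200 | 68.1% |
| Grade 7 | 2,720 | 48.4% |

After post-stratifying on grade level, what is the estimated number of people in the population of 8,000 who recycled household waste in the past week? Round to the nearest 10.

4,240

Apply each group's respondent rate to its population count:
  Grade 4: 800 × 12.2% = 97.6
  Grade 5: 3,280 × 61.3% = 2010.64
  Grade 6: 1,200 × 68.1% = 817.2
  Grade 7: 2,720 × 48.4% = 1316.48
Estimated total = 4241.92 → 4,240.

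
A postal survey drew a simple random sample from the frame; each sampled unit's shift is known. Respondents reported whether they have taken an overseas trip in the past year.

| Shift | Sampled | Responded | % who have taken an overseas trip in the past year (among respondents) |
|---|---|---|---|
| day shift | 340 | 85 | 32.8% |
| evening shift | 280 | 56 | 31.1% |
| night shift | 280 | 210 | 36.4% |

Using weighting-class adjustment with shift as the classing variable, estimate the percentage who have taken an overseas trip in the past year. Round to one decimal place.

33.4%

Class response rates: day shift 85/340 = 25%, evening shift 56/280 = 20%, night shift 210/280 = 75%.
Inverse-response-rate weighting restores each class to its sampled count, so class totals weight by n_sampled:
  day shift: 340 × 32.8 = 11152
  evening shift: 280 × 31.1 = 8708
  night shift: 280 × 36.4 = 10,192
Adjusted estimate = 30,052 / 900 = 33.3911 → 33.4%.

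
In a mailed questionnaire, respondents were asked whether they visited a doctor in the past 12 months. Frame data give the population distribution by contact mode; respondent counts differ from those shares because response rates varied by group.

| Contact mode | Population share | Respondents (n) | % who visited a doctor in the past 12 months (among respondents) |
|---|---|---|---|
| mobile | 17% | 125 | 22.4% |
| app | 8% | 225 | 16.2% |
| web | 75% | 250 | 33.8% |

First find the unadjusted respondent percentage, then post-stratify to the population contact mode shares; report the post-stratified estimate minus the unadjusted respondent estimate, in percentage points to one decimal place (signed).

Without adjustment, the pooled respondent share is:
  (125/600)×22.4 + (225/600)×16.2 + (250/600)×33.8 = 24.825%
Post-stratified estimate weights by population shares:
  0.17×22.4 + 0.08×16.2 + 0.75×33.8 = 30.454%
Difference = 30.454 − 24.825 = 5.629 pp.

+5.6 percentage points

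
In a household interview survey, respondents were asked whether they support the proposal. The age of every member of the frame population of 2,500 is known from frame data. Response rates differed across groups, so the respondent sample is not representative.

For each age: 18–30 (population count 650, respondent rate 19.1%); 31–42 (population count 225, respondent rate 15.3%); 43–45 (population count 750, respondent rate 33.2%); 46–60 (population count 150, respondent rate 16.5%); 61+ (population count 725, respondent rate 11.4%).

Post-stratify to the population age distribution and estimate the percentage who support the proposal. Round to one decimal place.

20.6%

Reweight to the known age distribution:
  18–30: (650/2,500) × 19.1 = 4.966
  31–42: (225/2,500) × 15.3 = 1.377
  43–45: (750/2,500) × 33.2 = 9.96
  46–60: (150/2,500) × 16.5 = 0.99
  61+: (725/2,500) × 11.4 = 3.306
Post-stratified estimate = 20.599 → 20.6%.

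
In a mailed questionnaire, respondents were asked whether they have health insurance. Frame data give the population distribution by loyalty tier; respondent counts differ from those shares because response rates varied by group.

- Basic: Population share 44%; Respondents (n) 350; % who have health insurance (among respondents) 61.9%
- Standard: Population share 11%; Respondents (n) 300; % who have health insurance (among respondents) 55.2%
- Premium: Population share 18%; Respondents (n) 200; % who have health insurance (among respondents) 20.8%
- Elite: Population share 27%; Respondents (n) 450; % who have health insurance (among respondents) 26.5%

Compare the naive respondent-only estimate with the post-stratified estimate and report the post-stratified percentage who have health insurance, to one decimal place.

Naive respondent-only estimate (weights = respondent counts):
  (350/1300)×61.9 + (300/1300)×55.2 + (200/1300)×20.8 + (450/1300)×26.5 = 41.7769%
Post-stratified estimate weights by population shares:
  0.44×61.9 + 0.11×55.2 + 0.18×20.8 + 0.27×26.5 = 44.207%

44.2%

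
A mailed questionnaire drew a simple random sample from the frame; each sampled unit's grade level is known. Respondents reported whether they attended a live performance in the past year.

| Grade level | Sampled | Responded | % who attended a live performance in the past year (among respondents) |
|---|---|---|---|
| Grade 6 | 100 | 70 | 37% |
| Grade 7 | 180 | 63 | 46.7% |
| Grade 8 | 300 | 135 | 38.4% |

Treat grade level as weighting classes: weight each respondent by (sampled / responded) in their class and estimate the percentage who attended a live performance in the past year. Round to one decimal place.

40.7%

Response rates by class: Grade 6 70/100 = 70%, Grade 7 63/180 = 35%, Grade 8 135/300 = 45%.
Weighting each respondent by the inverse class response rate inflates each class back to its sampled size, so the class weight is n_sampled:
  Grade 6: 100 × 37 = 3700
  Grade 7: 180 × 46.7 = 8406
  Grade 8: 300 × 38.4 = 11,520
Adjusted estimate = 23,626 / 580 = 40.7345 → 40.7%.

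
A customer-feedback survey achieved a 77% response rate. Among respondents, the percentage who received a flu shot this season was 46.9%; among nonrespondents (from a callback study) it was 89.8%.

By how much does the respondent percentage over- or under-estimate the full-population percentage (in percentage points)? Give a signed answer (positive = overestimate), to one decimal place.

-9.9 percentage points

Nonresponse fraction = 1 − 0.77 = 0.23.
Bias = (nonresponse fraction) × (respondent percentage − nonrespondent percentage)
     = 0.23 × (46.9 − 89.8) = 0.23 × -42.9 = -9.867.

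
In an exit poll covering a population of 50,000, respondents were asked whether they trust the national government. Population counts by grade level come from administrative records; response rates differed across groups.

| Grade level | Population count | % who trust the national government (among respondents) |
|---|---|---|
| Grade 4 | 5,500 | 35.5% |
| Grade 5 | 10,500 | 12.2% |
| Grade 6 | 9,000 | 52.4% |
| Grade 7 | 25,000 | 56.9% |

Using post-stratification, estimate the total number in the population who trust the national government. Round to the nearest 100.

22,200

Apply each group's respondent rate to its population count:
  Grade 4: 5,500 × 35.5% = 1952.5
  Grade 5: 10,500 × 12.2% = 1281
  Grade 6: 9,000 × 52.4% = 4716
  Grade 7: 25,000 × 56.9% = 14,225
Estimated total = 22174.5 → 22,200.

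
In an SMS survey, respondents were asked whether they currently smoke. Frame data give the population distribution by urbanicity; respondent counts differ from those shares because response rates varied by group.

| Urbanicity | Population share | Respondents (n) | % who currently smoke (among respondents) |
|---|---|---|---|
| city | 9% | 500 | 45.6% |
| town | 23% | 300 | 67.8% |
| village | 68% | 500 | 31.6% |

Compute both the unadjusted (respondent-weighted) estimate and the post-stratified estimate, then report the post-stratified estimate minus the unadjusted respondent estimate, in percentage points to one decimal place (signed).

Unadjusted (pooled respondent) estimate weights by respondent counts:
  (500/1300)×45.6 + (300/1300)×67.8 + (500/1300)×31.6 = 45.3385%
Post-stratifying to population shares instead:
  0.09×45.6 + 0.23×67.8 + 0.68×31.6 = 41.186%
Difference = 41.186 − 45.3385 = -4.1525 pp.

-4.2 percentage points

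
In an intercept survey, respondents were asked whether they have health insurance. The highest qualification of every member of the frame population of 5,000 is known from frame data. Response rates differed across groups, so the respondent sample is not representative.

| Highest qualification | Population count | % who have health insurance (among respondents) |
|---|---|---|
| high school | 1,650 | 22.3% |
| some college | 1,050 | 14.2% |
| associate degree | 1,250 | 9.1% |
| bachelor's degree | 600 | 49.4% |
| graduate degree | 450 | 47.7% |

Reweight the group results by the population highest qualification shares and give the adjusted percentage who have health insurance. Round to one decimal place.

Reweight to the known highest qualification distribution:
  high school: (1,650/5,000) × 22.3 = 7.359
  some college: (1,050/5,000) × 14.2 = 2.982
  associate degree: (1,250/5,000) × 9.1 = 2.275
  bachelor's degree: (600/5,000) × 49.4 = 5.928
  graduate degree: (450/5,000) × 47.7 = 4.293
Post-stratified estimate = 22.837 → 22.8%.

22.8%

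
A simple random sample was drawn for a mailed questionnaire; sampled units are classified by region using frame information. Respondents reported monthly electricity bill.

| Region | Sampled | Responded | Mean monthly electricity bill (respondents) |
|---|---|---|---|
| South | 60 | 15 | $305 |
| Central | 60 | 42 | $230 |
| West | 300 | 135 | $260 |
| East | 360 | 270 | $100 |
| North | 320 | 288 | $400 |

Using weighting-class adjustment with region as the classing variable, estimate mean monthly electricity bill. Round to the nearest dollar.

$249

Response rates by class: South 15/60 = 25%, Central 42/60 = 70%, West 135/300 = 45%, East 270/360 = 75%, North 288/320 = 90%.
Weighting each respondent by the inverse class response rate inflates each class back to its sampled size, so the class weight is n_sampled:
  South: 60 × 305 = 18,300
  Central: 60 × 230 = 13,800
  West: 300 × 260 = 78,000
  East: 360 × 100 = 36,000
  North: 320 × 400 = 128,000
Adjusted estimate = 274,100 / 1,100 = 249.182 → $249.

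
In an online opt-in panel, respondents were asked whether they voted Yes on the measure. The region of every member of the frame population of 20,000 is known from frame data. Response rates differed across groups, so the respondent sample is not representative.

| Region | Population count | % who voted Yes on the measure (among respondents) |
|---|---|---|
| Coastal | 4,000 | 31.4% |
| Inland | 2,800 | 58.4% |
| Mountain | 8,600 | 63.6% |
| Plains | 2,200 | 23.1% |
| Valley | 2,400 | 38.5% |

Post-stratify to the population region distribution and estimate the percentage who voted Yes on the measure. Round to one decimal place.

49.0%

Reweight to the known region distribution:
  Coastal: (4,000/20,000) × 31.4 = 6.28
  Inland: (2,800/20,000) × 58.4 = 8.176
  Mountain: (8,600/20,000) × 63.6 = 27.348
  Plains: (2,200/20,000) × 23.1 = 2.541
  Valley: (2,400/20,000) × 38.5 = 4.62
Post-stratified estimate = 48.965 → 49.0%.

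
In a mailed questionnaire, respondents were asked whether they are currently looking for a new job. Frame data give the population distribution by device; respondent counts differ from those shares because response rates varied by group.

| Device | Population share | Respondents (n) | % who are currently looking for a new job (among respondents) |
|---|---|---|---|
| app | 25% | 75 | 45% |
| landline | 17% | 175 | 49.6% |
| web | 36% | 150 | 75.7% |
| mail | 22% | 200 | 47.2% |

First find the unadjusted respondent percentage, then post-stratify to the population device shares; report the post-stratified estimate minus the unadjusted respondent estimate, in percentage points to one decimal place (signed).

Naive respondent-only estimate (weights = respondent counts):
  (75/600)×45 + (175/600)×49.6 + (150/600)×75.7 + (200/600)×47.2 = 54.75%
Post-stratified estimate weights by population shares:
  0.25×45 + 0.17×49.6 + 0.36×75.7 + 0.22×47.2 = 57.318%
Difference = 57.318 − 54.75 = 2.568 pp.

+2.6 percentage points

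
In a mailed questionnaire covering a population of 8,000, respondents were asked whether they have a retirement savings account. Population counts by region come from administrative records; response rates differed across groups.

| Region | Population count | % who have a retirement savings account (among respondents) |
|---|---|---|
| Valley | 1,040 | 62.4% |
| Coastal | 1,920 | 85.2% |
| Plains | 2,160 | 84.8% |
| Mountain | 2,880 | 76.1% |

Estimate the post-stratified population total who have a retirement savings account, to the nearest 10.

6,310

Apply each group's respondent rate to its population count:
  Valley: 1,040 × 62.4% = 648.96
  Coastal: 1,920 × 85.2% = 1635.84
  Plains: 2,160 × 84.8% = 1831.68
  Mountain: 2,880 × 76.1% = 2191.68
Estimated total = 6308.16 → 6,310.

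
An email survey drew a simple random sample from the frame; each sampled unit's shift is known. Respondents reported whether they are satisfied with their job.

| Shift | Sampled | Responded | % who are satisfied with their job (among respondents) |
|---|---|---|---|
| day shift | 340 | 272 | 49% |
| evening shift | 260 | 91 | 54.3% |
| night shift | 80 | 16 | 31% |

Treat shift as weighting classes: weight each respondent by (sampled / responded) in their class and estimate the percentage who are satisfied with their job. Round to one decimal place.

48.9%

Class response rates: day shift 272/340 = 80%, evening shift 91/260 = 35%, night shift 16/80 = 20%.
With weight = n_sampled/n_responded per class, the weighted class total is n_sampled:
  day shift: 340 × 49 = 16,660
  evening shift: 260 × 54.3 = 14,118
  night shift: 80 × 31 = 2480
Adjusted estimate = 33,258 / 680 = 48.9088 → 48.9%.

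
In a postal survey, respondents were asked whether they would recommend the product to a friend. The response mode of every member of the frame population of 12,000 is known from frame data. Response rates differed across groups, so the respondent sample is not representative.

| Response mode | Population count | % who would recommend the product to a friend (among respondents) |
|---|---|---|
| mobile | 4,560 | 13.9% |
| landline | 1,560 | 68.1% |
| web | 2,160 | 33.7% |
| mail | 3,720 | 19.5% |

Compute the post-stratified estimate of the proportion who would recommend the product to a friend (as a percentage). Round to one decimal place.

Weight each group's respondent value by its population share:
  mobile: (4,560/12,000) × 13.9 = 5.282
  landline: (1,560/12,000) × 68.1 = 8.853
  web: (2,160/12,000) × 33.7 = 6.066
  mail: (3,720/12,000) × 19.5 = 6.045
Post-stratified estimate = 26.246 → 26.2%.

26.2%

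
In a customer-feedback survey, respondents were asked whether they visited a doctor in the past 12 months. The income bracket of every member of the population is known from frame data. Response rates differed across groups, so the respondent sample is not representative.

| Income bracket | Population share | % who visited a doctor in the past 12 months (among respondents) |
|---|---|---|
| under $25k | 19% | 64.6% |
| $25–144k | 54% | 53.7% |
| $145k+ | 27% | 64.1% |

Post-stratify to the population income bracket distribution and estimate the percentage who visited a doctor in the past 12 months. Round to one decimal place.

58.6%

Reweight to the known income bracket distribution:
  under $25k: 0.19 × 64.6 = 12.274
  $25–144k: 0.54 × 53.7 = 28.998
  $145k+: 0.27 × 64.1 = 17.307
Post-stratified estimate = 58.579 → 58.6%.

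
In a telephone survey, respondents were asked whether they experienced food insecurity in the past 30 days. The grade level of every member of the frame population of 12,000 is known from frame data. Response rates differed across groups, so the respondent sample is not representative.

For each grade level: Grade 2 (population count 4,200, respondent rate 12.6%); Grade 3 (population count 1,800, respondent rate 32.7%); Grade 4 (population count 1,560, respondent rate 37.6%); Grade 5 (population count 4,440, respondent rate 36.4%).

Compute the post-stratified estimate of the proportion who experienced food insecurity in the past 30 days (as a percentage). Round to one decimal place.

27.7%

Reweight to the known grade level distribution:
  Grade 2: (4,200/12,000) × 12.6 = 4.41
  Grade 3: (1,800/12,000) × 32.7 = 4.905
  Grade 4: (1,560/12,000) × 37.6 = 4.888
  Grade 5: (4,440/12,000) × 36.4 = 13.468
Post-stratified estimate = 27.671 → 27.7%.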